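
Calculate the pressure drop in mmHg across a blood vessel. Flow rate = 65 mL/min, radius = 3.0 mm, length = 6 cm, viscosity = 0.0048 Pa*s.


dP = 8*mu*L*Q / (pi*r^4)
Q = 65 mL/min = 1.08333e-06 m^3/s
dP = 9.80863 Pa = 9.80863 / 133.322 mmHg = 0.07357 mmHg


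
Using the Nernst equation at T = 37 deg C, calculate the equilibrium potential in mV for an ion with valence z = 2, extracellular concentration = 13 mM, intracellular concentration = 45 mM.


E = (RT/(zF)) * ln(C_out/C_in)
T = 37 + 273.15 = 310.15 K
E = (8.314 * 310.15 / (2 * 96485)) * ln(13/45)
E = -16.59 mV


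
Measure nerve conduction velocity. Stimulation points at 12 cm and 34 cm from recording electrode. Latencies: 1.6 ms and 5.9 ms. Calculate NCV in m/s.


Distance = (34 - 12) / 100 = 0.22 m
dt = (5.9 - 1.6) / 1000 = 0.0043 s
NCV = dist / dt = 51.16 m/s


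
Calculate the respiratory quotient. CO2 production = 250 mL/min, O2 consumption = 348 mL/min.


RQ = VCO2 / VO2
RQ = 250 / 348
RQ = 0.7184


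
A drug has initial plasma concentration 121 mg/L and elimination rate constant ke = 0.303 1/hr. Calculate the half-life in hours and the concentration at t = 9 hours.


t_half = ln(2) / ke = 0.693147 / 0.303 = 2.288 hr
C(t) = C0 * exp(-ke*t) = 121 * exp(-0.303*9)
C(9) = 7.915 mg/L


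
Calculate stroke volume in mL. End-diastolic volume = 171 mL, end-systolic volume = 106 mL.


SV = EDV - ESV
SV = 171 - 106
SV = 65 mL


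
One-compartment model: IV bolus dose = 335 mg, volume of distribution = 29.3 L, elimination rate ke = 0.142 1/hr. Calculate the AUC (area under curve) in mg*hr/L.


C0 = Dose/Vd = 335/29.3 = 11.4334 mg/L
AUC = C0/ke = 11.4334/0.142
AUC = 80.52 mg*hr/L


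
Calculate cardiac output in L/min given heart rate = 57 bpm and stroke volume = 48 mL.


CO = HR * SV
CO = 57 * 48 / 1000
CO = 2.736 L/min


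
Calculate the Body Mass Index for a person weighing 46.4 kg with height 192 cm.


BMI = weight / height^2
height = 192 cm = 1.92 m
BMI = 46.4 / 1.92^2
BMI = 12.59 kg/m^2


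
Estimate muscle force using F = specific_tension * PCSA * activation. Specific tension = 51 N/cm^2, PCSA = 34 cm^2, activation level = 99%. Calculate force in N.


F = sigma * PCSA * activation
F = 51 * 34 * 0.99
F = 1717 N


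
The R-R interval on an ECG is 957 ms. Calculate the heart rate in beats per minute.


HR = 60 / RR_interval(s)
RR = 957 ms = 0.957 s
HR = 60 / 0.957 = 62.7 bpm


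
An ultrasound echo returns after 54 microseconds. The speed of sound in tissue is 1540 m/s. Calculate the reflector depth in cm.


depth = c * t / 2
t = 54 us = 5.4000e-05 s
depth = 1540 * 5.4000e-05 / 2
depth = 0.04158 m = 4.158 cm


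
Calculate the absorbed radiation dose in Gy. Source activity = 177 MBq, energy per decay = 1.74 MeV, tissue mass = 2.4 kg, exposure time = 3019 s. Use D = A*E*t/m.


A = 177 MBq = 1.7700e+08 Bq
E = 1.74 MeV = 2.78748e-13 J
D = A*E*t/m = 1.7700e+08*2.78748e-13*3019/2.4
D = 0.06206 Gy


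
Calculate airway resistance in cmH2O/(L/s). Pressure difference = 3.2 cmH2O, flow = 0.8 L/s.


R = dP / flow
R = 3.2 / 0.8
R = 4 cmH2O/(L/s)


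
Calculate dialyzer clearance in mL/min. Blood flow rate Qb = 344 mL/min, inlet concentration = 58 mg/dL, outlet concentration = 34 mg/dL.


K = Qb * (Cb_in - Cb_out) / Cb_in
K = 344 * (58 - 34) / 58
K = 142.3 mL/min


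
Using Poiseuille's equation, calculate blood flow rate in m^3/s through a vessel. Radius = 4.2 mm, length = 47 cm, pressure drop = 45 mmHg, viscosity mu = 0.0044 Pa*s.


Q = pi*r^4*dP / (8*mu*L)
r = 0.0042 m, L = 0.47 m
dP = 45 mmHg = 5999.49 Pa
Q = 3.5450e-04 m^3/s


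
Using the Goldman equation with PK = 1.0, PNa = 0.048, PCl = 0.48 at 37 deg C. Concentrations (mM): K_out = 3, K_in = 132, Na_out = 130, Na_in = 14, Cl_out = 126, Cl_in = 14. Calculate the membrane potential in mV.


Vm = (RT/F)*ln((PK*Ko + PNa*Nao + PCl*Cli)/(PK*Ki + PNa*Nai + PCl*Clo))
Numer = 15.96, Denom = 193.152
Vm = -66.64 mV


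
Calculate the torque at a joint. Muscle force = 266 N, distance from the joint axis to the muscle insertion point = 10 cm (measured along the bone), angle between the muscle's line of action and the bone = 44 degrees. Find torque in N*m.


Torque = F * d * sin(theta)   (moment arm = d*sin(theta))
d = 10 cm = 0.1 m
Torque = 266 * 0.1 * sin(44)
Torque = 18.48 N*m


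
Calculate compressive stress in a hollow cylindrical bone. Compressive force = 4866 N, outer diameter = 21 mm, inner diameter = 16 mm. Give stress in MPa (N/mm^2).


A = pi*(r_o^2 - r_i^2)
r_o = 10.5 mm, r_i = 8 mm
A = 145.299 mm^2
sigma = F/A = 4866 / 145.299
sigma = 33.49 MPa


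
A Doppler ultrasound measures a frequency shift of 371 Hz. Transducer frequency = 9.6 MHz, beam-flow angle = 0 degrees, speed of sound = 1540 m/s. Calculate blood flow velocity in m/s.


v = fd * c / (2 * f0 * cos(theta))
v = 371 * 1540 / (2 * 9.6000e+06 * cos(0))
v = 0.02976 m/s


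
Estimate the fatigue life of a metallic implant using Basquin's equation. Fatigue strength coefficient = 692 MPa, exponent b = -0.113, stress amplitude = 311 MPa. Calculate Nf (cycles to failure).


sigma_a = sigma_f' * (2Nf)^b
2Nf = (sigma_a/sigma_f')^(1/b)
2Nf = (311/692)^(1/-0.113)
2Nf = 1185.3751
Nf = 592.7


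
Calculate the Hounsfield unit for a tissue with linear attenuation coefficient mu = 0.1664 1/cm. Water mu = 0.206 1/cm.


HU = ((mu_tissue - mu_water) / mu_water) * 1000
HU = ((0.1664 - 0.206) / 0.206) * 1000
HU = -192.2


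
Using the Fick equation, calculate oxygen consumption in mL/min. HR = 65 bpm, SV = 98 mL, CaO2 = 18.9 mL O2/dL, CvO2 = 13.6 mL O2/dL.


CO = HR*SV = 65*98/1000 = 6.37 L/min
a-v O2 diff = 18.9 - 13.6 = 5.3 mL/dL
VO2 = CO * (CaO2-CvO2) * 10 dL/L
VO2 = 6.37 * 5.3 * 10
VO2 = 337.6 mL/min


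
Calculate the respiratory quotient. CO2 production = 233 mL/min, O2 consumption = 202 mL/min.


RQ = VCO2 / VO2
RQ = 233 / 202
RQ = 1.153


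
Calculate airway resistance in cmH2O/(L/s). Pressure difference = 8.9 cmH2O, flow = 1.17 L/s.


R = dP / flow
R = 8.9 / 1.17
R = 7.607 cmH2O/(L/s)


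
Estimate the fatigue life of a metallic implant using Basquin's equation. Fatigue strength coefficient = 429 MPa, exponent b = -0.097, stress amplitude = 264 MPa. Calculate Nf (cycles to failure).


sigma_a = sigma_f' * (2Nf)^b
2Nf = (sigma_a/sigma_f')^(1/b)
2Nf = (264/429)^(1/-0.097)
2Nf = 149.19217
Nf = 74.6


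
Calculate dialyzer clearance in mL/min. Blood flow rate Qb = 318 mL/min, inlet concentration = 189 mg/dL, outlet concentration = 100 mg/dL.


K = Qb * (Cb_in - Cb_out) / Cb_in
K = 318 * (189 - 100) / 189
K = 149.7 mL/min


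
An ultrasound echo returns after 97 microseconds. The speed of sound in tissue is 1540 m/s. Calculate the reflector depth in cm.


depth = c * t / 2
t = 97 us = 9.7000e-05 s
depth = 1540 * 9.7000e-05 / 2
depth = 0.07469 m = 7.469 cm


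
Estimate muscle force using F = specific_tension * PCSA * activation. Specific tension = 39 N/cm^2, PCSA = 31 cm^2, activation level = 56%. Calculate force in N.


F = sigma * PCSA * activation
F = 39 * 31 * 0.56
F = 677 N


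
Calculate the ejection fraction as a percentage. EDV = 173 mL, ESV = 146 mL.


SV = EDV - ESV = 173 - 146 = 27 mL
EF = SV/EDV * 100 = 27/173 * 100
EF = 15.61%


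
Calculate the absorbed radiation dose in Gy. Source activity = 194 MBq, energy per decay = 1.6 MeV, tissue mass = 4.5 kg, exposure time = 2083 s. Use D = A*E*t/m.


A = 194 MBq = 1.9400e+08 Bq
E = 1.6 MeV = 2.5632e-13 J
D = A*E*t/m = 1.9400e+08*2.5632e-13*2083/4.5
D = 0.02302 Gy


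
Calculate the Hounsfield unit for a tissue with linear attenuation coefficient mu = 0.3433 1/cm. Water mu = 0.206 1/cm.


HU = ((mu_tissue - mu_water) / mu_water) * 1000
HU = ((0.3433 - 0.206) / 0.206) * 1000
HU = 666.5


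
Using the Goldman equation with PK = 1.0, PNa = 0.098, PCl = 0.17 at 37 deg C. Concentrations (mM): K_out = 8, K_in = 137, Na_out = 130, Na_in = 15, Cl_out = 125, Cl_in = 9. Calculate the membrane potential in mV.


Vm = (RT/F)*ln((PK*Ko + PNa*Nao + PCl*Cli)/(PK*Ki + PNa*Nai + PCl*Clo))
Numer = 22.27, Denom = 159.72
Vm = -52.65 mV


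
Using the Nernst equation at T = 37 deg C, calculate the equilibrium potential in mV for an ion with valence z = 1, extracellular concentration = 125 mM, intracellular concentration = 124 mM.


E = (RT/(zF)) * ln(C_out/C_in)
T = 37 + 273.15 = 310.15 K
E = (8.314 * 310.15 / (1 * 96485)) * ln(125/124)
E = 0.2147 mV


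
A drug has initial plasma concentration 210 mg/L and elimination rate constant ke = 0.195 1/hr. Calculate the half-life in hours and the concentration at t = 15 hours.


t_half = ln(2) / ke = 0.693147 / 0.195 = 3.555 hr
C(t) = C0 * exp(-ke*t) = 210 * exp(-0.195*15)
C(15) = 11.27 mg/L


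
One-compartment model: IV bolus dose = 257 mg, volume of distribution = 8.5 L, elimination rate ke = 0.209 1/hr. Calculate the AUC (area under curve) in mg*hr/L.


C0 = Dose/Vd = 257/8.5 = 30.2353 mg/L
AUC = C0/ke = 30.2353/0.209
AUC = 144.7 mg*hr/L


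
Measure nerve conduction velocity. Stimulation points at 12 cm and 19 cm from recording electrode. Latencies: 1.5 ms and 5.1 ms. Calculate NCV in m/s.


Distance = (19 - 12) / 100 = 0.07 m
dt = (5.1 - 1.5) / 1000 = 0.0036 s
NCV = dist / dt = 19.44 m/s


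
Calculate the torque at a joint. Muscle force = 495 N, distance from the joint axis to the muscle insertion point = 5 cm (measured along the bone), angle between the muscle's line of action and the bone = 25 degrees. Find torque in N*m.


Torque = F * d * sin(theta)   (moment arm = d*sin(theta))
d = 5 cm = 0.05 m
Torque = 495 * 0.05 * sin(25)
Torque = 10.46 N*m


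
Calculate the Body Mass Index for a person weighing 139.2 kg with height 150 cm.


BMI = weight / height^2
height = 150 cm = 1.5 m
BMI = 139.2 / 1.5^2
BMI = 61.87 kg/m^2


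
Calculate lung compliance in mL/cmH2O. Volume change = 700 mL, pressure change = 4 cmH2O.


C = dV / dP
C = 700 / 4
C = 175 mL/cmH2O


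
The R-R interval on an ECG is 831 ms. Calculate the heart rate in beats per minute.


HR = 60 / RR_interval(s)
RR = 831 ms = 0.831 s
HR = 60 / 0.831 = 72.2 bpm


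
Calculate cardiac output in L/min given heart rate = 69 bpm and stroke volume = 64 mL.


CO = HR * SV
CO = 69 * 64 / 1000
CO = 4.416 L/min


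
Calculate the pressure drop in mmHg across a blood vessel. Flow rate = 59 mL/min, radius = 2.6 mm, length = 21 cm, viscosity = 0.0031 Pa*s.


dP = 8*mu*L*Q / (pi*r^4)
Q = 59 mL/min = 9.83333e-07 m^3/s
dP = 35.6721 Pa = 35.6721 / 133.322 mmHg = 0.2676 mmHg


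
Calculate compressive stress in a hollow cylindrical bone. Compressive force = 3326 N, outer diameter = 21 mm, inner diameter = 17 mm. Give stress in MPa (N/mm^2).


A = pi*(r_o^2 - r_i^2)
r_o = 10.5 mm, r_i = 8.5 mm
A = 119.381 mm^2
sigma = F/A = 3326 / 119.381
sigma = 27.86 MPa


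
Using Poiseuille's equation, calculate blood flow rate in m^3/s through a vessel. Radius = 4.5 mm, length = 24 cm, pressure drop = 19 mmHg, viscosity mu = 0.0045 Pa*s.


Q = pi*r^4*dP / (8*mu*L)
r = 0.0045 m, L = 0.24 m
dP = 19 mmHg = 2533.118 Pa
Q = 3.7770e-04 m^3/s


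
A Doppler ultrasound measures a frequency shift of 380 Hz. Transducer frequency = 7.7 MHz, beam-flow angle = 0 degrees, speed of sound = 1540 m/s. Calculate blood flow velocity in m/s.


v = fd * c / (2 * f0 * cos(theta))
v = 380 * 1540 / (2 * 7.7000e+06 * cos(0))
v = 0.038 m/s


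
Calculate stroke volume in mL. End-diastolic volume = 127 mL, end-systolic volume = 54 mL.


SV = EDV - ESV
SV = 127 - 54
SV = 73 mL


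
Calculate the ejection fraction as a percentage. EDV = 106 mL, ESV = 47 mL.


SV = EDV - ESV = 106 - 47 = 59 mL
EF = SV/EDV * 100 = 59/106 * 100
EF = 55.66%


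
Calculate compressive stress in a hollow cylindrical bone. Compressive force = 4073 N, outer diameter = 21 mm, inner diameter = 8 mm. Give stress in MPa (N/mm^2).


A = pi*(r_o^2 - r_i^2)
r_o = 10.5 mm, r_i = 4 mm
A = 296.095 mm^2
sigma = F/A = 4073 / 296.095
sigma = 13.76 MPa


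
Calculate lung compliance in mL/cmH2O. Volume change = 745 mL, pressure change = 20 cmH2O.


C = dV / dP
C = 745 / 20
C = 37.25 mL/cmH2O


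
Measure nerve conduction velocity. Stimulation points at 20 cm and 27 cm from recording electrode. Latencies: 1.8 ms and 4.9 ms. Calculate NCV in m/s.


Distance = (27 - 20) / 100 = 0.07 m
dt = (4.9 - 1.8) / 1000 = 0.0031 s
NCV = dist / dt = 22.58 m/s


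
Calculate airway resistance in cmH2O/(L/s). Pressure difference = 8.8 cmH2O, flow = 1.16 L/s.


R = dP / flow
R = 8.8 / 1.16
R = 7.586 cmH2O/(L/s)


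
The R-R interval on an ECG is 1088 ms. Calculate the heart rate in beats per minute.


HR = 60 / RR_interval(s)
RR = 1088 ms = 1.088 s
HR = 60 / 1.088 = 55.15 bpm


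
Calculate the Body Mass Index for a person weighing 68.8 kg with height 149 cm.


BMI = weight / height^2
height = 149 cm = 1.49 m
BMI = 68.8 / 1.49^2
BMI = 30.99 kg/m^2


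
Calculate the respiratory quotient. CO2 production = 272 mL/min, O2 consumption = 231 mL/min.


RQ = VCO2 / VO2
RQ = 272 / 231
RQ = 1.177


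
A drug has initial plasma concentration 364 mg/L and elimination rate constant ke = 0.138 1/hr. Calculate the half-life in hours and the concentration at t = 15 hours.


t_half = ln(2) / ke = 0.693147 / 0.138 = 5.023 hr
C(t) = C0 * exp(-ke*t) = 364 * exp(-0.138*15)
C(15) = 45.93 mg/L


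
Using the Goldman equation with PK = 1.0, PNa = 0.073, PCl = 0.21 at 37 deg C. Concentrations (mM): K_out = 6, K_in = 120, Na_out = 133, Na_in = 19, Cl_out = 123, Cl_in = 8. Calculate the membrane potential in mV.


Vm = (RT/F)*ln((PK*Ko + PNa*Nao + PCl*Cli)/(PK*Ki + PNa*Nai + PCl*Clo))
Numer = 17.389, Denom = 147.217
Vm = -57.09 mV


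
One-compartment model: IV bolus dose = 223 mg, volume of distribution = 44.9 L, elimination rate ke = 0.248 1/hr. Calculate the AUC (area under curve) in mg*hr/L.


C0 = Dose/Vd = 223/44.9 = 4.96659 mg/L
AUC = C0/ke = 4.96659/0.248
AUC = 20.03 mg*hr/L


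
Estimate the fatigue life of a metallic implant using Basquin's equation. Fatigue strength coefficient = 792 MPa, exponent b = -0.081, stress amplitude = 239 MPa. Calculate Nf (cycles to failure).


sigma_a = sigma_f' * (2Nf)^b
2Nf = (sigma_a/sigma_f')^(1/b)
2Nf = (239/792)^(1/-0.081)
2Nf = 2653344.2
Nf = 1.3267e+06


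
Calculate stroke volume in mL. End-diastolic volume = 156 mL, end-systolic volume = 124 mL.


SV = EDV - ESV
SV = 156 - 124
SV = 32 mL


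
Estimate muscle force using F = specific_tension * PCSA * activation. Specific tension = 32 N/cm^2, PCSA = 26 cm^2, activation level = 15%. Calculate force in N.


F = sigma * PCSA * activation
F = 32 * 26 * 0.15
F = 124.8 N


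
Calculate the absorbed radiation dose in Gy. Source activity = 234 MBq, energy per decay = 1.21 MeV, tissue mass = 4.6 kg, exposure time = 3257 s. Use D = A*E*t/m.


A = 234 MBq = 2.3400e+08 Bq
E = 1.21 MeV = 1.93842e-13 J
D = A*E*t/m = 2.3400e+08*1.93842e-13*3257/4.6
D = 0.03212 Gy


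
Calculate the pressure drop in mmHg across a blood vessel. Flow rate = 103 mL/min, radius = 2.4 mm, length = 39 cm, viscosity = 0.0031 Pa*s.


dP = 8*mu*L*Q / (pi*r^4)
Q = 103 mL/min = 1.71667e-06 m^3/s
dP = 159.297 Pa = 159.297 / 133.322 mmHg = 1.195 mmHg


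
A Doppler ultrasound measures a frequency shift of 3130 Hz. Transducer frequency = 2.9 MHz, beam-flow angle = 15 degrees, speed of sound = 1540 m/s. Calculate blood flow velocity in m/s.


v = fd * c / (2 * f0 * cos(theta))
v = 3130 * 1540 / (2 * 2.9000e+06 * cos(15))
v = 0.8604 m/s


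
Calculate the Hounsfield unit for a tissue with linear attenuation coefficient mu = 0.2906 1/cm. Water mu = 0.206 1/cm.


HU = ((mu_tissue - mu_water) / mu_water) * 1000
HU = ((0.2906 - 0.206) / 0.206) * 1000
HU = 410.7


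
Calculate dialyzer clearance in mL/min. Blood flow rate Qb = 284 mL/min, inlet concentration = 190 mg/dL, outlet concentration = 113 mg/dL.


K = Qb * (Cb_in - Cb_out) / Cb_in
K = 284 * (190 - 113) / 190
K = 115.1 mL/min


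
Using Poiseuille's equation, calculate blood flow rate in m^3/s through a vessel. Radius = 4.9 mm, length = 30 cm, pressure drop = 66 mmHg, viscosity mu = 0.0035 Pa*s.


Q = pi*r^4*dP / (8*mu*L)
r = 0.0049 m, L = 0.3 m
dP = 66 mmHg = 8799.252 Pa
Q = 0.001897 m^3/s


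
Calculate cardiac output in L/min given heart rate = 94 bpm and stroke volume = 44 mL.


CO = HR * SV
CO = 94 * 44 / 1000
CO = 4.136 L/min


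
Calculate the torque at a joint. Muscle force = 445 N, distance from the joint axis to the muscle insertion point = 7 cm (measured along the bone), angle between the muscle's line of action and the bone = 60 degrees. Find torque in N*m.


Torque = F * d * sin(theta)   (moment arm = d*sin(theta))
d = 7 cm = 0.07 m
Torque = 445 * 0.07 * sin(60)
Torque = 26.98 N*m


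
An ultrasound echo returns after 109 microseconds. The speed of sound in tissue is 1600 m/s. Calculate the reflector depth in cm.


depth = c * t / 2
t = 109 us = 1.0900e-04 s
depth = 1600 * 1.0900e-04 / 2
depth = 0.0872 m = 8.72 cm


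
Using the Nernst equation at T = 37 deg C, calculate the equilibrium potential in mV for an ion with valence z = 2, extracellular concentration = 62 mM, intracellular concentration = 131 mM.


E = (RT/(zF)) * ln(C_out/C_in)
T = 37 + 273.15 = 310.15 K
E = (8.314 * 310.15 / (2 * 96485)) * ln(62/131)
E = -9.996 mV


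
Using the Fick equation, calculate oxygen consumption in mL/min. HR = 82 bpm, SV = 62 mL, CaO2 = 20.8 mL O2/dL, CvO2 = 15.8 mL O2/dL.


CO = HR*SV = 82*62/1000 = 5.084 L/min
a-v O2 diff = 20.8 - 15.8 = 5 mL/dL
VO2 = CO * (CaO2-CvO2) * 10 dL/L
VO2 = 5.084 * 5 * 10
VO2 = 254.2 mL/min


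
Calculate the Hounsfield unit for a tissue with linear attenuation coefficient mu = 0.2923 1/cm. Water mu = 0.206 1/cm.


HU = ((mu_tissue - mu_water) / mu_water) * 1000
HU = ((0.2923 - 0.206) / 0.206) * 1000
HU = 418.9


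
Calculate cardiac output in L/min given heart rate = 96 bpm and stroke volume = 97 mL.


CO = HR * SV
CO = 96 * 97 / 1000
CO = 9.312 L/min


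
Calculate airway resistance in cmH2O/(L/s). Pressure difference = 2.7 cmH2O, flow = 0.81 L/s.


R = dP / flow
R = 2.7 / 0.81
R = 3.333 cmH2O/(L/s)


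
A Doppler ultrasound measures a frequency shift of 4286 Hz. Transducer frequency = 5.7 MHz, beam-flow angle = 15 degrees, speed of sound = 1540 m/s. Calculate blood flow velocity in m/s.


v = fd * c / (2 * f0 * cos(theta))
v = 4286 * 1540 / (2 * 5.7000e+06 * cos(15))
v = 0.5994 m/s


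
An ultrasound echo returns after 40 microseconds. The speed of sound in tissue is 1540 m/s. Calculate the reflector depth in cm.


depth = c * t / 2
t = 40 us = 4.0000e-05 s
depth = 1540 * 4.0000e-05 / 2
depth = 0.0308 m = 3.08 cm


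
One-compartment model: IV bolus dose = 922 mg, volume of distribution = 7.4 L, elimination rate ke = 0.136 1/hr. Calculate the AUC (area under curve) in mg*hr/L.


C0 = Dose/Vd = 922/7.4 = 124.595 mg/L
AUC = C0/ke = 124.595/0.136
AUC = 916.1 mg*hr/L


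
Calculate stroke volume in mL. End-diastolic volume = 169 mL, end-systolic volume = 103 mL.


SV = EDV - ESV
SV = 169 - 103
SV = 66 mL


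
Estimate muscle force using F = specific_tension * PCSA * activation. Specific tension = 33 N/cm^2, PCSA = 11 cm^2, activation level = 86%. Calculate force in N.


F = sigma * PCSA * activation
F = 33 * 11 * 0.86
F = 312.2 N


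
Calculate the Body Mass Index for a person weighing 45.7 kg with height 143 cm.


BMI = weight / height^2
height = 143 cm = 1.43 m
BMI = 45.7 / 1.43^2
BMI = 22.35 kg/m^2


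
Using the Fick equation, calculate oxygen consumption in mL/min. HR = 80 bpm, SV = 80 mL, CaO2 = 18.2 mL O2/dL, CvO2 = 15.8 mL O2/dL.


CO = HR*SV = 80*80/1000 = 6.4 L/min
a-v O2 diff = 18.2 - 15.8 = 2.4 mL/dL
VO2 = CO * (CaO2-CvO2) * 10 dL/L
VO2 = 6.4 * 2.4 * 10
VO2 = 153.6 mL/min


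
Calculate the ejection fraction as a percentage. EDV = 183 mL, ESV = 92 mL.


SV = EDV - ESV = 183 - 92 = 91 mL
EF = SV/EDV * 100 = 91/183 * 100
EF = 49.73%


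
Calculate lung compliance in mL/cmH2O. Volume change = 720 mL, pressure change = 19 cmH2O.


C = dV / dP
C = 720 / 19
C = 37.89 mL/cmH2O


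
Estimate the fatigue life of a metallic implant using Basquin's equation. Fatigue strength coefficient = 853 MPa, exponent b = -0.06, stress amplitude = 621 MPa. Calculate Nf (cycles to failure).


sigma_a = sigma_f' * (2Nf)^b
2Nf = (sigma_a/sigma_f')^(1/b)
2Nf = (621/853)^(1/-0.06)
2Nf = 198.43755
Nf = 99.22


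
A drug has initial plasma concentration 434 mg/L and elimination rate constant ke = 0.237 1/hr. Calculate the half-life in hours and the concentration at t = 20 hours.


t_half = ln(2) / ke = 0.693147 / 0.237 = 2.925 hr
C(t) = C0 * exp(-ke*t) = 434 * exp(-0.237*20)
C(20) = 3.793 mg/L


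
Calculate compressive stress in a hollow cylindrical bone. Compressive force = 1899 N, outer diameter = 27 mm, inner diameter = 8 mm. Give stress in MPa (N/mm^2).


A = pi*(r_o^2 - r_i^2)
r_o = 13.5 mm, r_i = 4 mm
A = 522.29 mm^2
sigma = F/A = 1899 / 522.29
sigma = 3.636 MPa


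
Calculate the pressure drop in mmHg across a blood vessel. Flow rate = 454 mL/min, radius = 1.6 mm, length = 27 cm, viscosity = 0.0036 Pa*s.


dP = 8*mu*L*Q / (pi*r^4)
Q = 454 mL/min = 7.56667e-06 m^3/s
dP = 2857.8 Pa = 2857.8 / 133.322 mmHg = 21.44 mmHg


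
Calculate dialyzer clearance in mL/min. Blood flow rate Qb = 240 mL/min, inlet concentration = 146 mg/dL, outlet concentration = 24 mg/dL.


K = Qb * (Cb_in - Cb_out) / Cb_in
K = 240 * (146 - 24) / 146
K = 200.5 mL/min


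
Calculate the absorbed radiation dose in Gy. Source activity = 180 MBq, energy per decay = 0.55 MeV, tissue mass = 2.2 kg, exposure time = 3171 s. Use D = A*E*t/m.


A = 180 MBq = 1.8000e+08 Bq
E = 0.55 MeV = 8.811e-14 J
D = A*E*t/m = 1.8000e+08*8.811e-14*3171/2.2
D = 0.02286 Gy


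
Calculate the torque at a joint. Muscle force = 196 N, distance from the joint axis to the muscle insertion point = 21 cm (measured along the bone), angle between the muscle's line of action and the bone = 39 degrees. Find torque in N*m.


Torque = F * d * sin(theta)   (moment arm = d*sin(theta))
d = 21 cm = 0.21 m
Torque = 196 * 0.21 * sin(39)
Torque = 25.9 N*m


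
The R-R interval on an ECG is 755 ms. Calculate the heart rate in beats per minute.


HR = 60 / RR_interval(s)
RR = 755 ms = 0.755 s
HR = 60 / 0.755 = 79.47 bpm


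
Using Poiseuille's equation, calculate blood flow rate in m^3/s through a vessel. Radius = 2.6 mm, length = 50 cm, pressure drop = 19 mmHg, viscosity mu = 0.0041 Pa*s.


Q = pi*r^4*dP / (8*mu*L)
r = 0.0026 m, L = 0.5 m
dP = 19 mmHg = 2533.118 Pa
Q = 2.2175e-05 m^3/s


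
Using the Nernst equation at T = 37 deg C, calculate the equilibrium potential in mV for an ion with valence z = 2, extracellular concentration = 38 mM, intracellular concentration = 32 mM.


E = (RT/(zF)) * ln(C_out/C_in)
T = 37 + 273.15 = 310.15 K
E = (8.314 * 310.15 / (2 * 96485)) * ln(38/32)
E = 2.296 mV


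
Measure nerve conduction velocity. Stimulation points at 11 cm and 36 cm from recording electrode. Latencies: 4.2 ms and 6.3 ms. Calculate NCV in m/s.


Distance = (36 - 11) / 100 = 0.25 m
dt = (6.3 - 4.2) / 1000 = 0.0021 s
NCV = dist / dt = 119 m/s


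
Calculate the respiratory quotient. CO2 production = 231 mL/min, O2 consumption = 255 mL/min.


RQ = VCO2 / VO2
RQ = 231 / 255
RQ = 0.9059


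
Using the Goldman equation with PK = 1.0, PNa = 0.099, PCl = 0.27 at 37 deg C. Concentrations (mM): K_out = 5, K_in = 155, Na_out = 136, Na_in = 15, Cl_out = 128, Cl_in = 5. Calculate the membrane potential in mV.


Vm = (RT/F)*ln((PK*Ko + PNa*Nao + PCl*Cli)/(PK*Ki + PNa*Nai + PCl*Clo))
Numer = 19.814, Denom = 191.045
Vm = -60.56 mV


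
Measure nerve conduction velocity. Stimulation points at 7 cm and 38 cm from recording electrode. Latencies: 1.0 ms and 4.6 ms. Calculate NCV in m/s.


Distance = (38 - 7) / 100 = 0.31 m
dt = (4.6 - 1.0) / 1000 = 0.0036 s
NCV = dist / dt = 86.11 m/s


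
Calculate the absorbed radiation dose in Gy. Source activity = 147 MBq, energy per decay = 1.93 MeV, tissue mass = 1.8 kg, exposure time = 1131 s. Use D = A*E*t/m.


A = 147 MBq = 1.4700e+08 Bq
E = 1.93 MeV = 3.09186e-13 J
D = A*E*t/m = 1.4700e+08*3.09186e-13*1131/1.8
D = 0.02856 Gy


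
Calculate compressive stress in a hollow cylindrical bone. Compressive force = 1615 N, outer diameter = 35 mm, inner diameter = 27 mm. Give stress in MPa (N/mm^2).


A = pi*(r_o^2 - r_i^2)
r_o = 17.5 mm, r_i = 13.5 mm
A = 389.557 mm^2
sigma = F/A = 1615 / 389.557
sigma = 4.146 MPa


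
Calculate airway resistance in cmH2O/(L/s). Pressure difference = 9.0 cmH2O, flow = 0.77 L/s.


R = dP / flow
R = 9.0 / 0.77
R = 11.69 cmH2O/(L/s)


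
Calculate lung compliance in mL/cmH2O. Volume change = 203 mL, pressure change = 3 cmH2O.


C = dV / dP
C = 203 / 3
C = 67.67 mL/cmH2O


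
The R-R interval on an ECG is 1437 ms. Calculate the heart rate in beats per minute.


HR = 60 / RR_interval(s)
RR = 1437 ms = 1.437 s
HR = 60 / 1.437 = 41.75 bpm


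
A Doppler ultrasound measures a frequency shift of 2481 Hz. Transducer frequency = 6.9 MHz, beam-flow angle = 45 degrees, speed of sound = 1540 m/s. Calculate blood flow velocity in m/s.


v = fd * c / (2 * f0 * cos(theta))
v = 2481 * 1540 / (2 * 6.9000e+06 * cos(45))
v = 0.3915 m/s


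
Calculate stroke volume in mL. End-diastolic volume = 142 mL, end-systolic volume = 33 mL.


SV = EDV - ESV
SV = 142 - 33
SV = 109 mL


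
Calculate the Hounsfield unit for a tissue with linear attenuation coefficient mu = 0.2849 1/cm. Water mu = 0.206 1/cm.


HU = ((mu_tissue - mu_water) / mu_water) * 1000
HU = ((0.2849 - 0.206) / 0.206) * 1000
HU = 383


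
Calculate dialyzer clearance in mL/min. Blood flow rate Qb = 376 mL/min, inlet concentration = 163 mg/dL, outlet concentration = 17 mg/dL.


K = Qb * (Cb_in - Cb_out) / Cb_in
K = 376 * (163 - 17) / 163
K = 336.8 mL/min


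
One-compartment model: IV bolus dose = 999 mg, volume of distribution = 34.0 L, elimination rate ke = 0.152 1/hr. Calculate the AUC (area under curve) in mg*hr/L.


C0 = Dose/Vd = 999/34.0 = 29.3824 mg/L
AUC = C0/ke = 29.3824/0.152
AUC = 193.3 mg*hr/L


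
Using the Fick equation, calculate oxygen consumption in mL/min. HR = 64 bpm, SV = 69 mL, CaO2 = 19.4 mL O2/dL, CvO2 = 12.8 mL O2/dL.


CO = HR*SV = 64*69/1000 = 4.416 L/min
a-v O2 diff = 19.4 - 12.8 = 6.6 mL/dL
VO2 = CO * (CaO2-CvO2) * 10 dL/L
VO2 = 4.416 * 6.6 * 10
VO2 = 291.5 mL/min


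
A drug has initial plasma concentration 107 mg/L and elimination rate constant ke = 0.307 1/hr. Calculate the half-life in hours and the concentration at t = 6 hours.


t_half = ln(2) / ke = 0.693147 / 0.307 = 2.258 hr
C(t) = C0 * exp(-ke*t) = 107 * exp(-0.307*6)
C(6) = 16.96 mg/L


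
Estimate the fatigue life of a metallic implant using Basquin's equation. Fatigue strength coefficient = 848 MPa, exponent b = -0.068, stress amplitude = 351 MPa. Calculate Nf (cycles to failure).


sigma_a = sigma_f' * (2Nf)^b
2Nf = (sigma_a/sigma_f')^(1/b)
2Nf = (351/848)^(1/-0.068)
2Nf = 430187.59
Nf = 2.151e+05


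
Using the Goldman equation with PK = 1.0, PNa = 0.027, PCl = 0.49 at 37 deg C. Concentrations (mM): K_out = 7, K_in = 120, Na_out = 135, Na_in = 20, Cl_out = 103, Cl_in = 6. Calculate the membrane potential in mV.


Vm = (RT/F)*ln((PK*Ko + PNa*Nao + PCl*Cli)/(PK*Ki + PNa*Nai + PCl*Clo))
Numer = 13.585, Denom = 171.01
Vm = -67.69 mV


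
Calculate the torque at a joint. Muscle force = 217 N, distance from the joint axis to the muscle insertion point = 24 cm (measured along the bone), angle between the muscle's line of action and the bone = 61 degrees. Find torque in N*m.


Torque = F * d * sin(theta)   (moment arm = d*sin(theta))
d = 24 cm = 0.24 m
Torque = 217 * 0.24 * sin(61)
Torque = 45.55 N*m


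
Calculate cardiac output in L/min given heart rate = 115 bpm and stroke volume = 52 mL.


CO = HR * SV
CO = 115 * 52 / 1000
CO = 5.98 L/min


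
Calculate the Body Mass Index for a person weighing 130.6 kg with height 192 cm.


BMI = weight / height^2
height = 192 cm = 1.92 m
BMI = 130.6 / 1.92^2
BMI = 35.43 kg/m^2


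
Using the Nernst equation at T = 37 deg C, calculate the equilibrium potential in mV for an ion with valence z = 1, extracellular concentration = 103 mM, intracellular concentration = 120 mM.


E = (RT/(zF)) * ln(C_out/C_in)
T = 37 + 273.15 = 310.15 K
E = (8.314 * 310.15 / (1 * 96485)) * ln(103/120)
E = -4.083 mV


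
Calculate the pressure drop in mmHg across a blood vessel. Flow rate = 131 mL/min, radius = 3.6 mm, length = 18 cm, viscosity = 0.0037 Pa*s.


dP = 8*mu*L*Q / (pi*r^4)
Q = 131 mL/min = 2.18333e-06 m^3/s
dP = 22.0457 Pa = 22.0457 / 133.322 mmHg = 0.1654 mmHg


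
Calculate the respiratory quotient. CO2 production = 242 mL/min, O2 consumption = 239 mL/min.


RQ = VCO2 / VO2
RQ = 242 / 239
RQ = 1.013


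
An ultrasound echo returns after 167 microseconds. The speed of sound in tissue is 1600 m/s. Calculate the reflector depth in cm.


depth = c * t / 2
t = 167 us = 1.6700e-04 s
depth = 1600 * 1.6700e-04 / 2
depth = 0.1336 m = 13.36 cm


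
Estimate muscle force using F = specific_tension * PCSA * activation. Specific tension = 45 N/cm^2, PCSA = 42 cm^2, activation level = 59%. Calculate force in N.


F = sigma * PCSA * activation
F = 45 * 42 * 0.59
F = 1115 N


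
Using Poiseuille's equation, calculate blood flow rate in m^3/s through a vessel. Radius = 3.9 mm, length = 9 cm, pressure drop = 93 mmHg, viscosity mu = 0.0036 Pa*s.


Q = pi*r^4*dP / (8*mu*L)
r = 0.0039 m, L = 0.09 m
dP = 93 mmHg = 12398.946 Pa
Q = 0.003477 m^3/s


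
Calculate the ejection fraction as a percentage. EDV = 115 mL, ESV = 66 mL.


SV = EDV - ESV = 115 - 66 = 49 mL
EF = SV/EDV * 100 = 49/115 * 100
EF = 42.61%


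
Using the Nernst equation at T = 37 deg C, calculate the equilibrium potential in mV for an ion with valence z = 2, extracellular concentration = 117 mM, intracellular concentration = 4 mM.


E = (RT/(zF)) * ln(C_out/C_in)
T = 37 + 273.15 = 310.15 K
E = (8.314 * 310.15 / (2 * 96485)) * ln(117/4)
E = 45.11 mV


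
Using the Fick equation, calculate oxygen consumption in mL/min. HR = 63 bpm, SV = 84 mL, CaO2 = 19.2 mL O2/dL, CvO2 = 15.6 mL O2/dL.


CO = HR*SV = 63*84/1000 = 5.292 L/min
a-v O2 diff = 19.2 - 15.6 = 3.6 mL/dL
VO2 = CO * (CaO2-CvO2) * 10 dL/L
VO2 = 5.292 * 3.6 * 10
VO2 = 190.5 mL/min


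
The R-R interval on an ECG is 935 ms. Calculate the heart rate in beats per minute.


HR = 60 / RR_interval(s)
RR = 935 ms = 0.935 s
HR = 60 / 0.935 = 64.17 bpm


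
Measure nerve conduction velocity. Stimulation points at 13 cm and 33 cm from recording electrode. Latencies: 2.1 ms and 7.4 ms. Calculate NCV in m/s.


Distance = (33 - 13) / 100 = 0.2 m
dt = (7.4 - 2.1) / 1000 = 0.0053 s
NCV = dist / dt = 37.74 m/s


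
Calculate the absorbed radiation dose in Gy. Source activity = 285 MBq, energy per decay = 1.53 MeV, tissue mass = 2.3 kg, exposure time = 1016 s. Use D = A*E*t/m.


A = 285 MBq = 2.8500e+08 Bq
E = 1.53 MeV = 2.45106e-13 J
D = A*E*t/m = 2.8500e+08*2.45106e-13*1016/2.3
D = 0.03086 Gy


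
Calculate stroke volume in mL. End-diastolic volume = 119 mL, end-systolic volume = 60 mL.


SV = EDV - ESV
SV = 119 - 60
SV = 59 mL


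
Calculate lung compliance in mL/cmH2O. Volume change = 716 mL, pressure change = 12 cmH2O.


C = dV / dP
C = 716 / 12
C = 59.67 mL/cmH2O


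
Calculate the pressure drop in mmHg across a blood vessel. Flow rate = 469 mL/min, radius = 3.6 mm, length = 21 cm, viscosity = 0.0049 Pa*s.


dP = 8*mu*L*Q / (pi*r^4)
Q = 469 mL/min = 7.81667e-06 m^3/s
dP = 121.946 Pa = 121.946 / 133.322 mmHg = 0.9147 mmHg


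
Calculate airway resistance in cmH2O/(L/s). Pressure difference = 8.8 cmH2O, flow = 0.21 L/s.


R = dP / flow
R = 8.8 / 0.21
R = 41.9 cmH2O/(L/s)


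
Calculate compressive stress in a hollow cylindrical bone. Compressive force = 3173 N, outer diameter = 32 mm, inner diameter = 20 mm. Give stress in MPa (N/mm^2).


A = pi*(r_o^2 - r_i^2)
r_o = 16 mm, r_i = 10 mm
A = 490.088 mm^2
sigma = F/A = 3173 / 490.088
sigma = 6.474 MPa


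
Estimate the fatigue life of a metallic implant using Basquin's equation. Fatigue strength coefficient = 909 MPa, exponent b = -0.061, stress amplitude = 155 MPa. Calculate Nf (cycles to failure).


sigma_a = sigma_f' * (2Nf)^b
2Nf = (sigma_a/sigma_f')^(1/b)
2Nf = (155/909)^(1/-0.061)
2Nf = 3.9261804e+12
Nf = 1.9631e+12


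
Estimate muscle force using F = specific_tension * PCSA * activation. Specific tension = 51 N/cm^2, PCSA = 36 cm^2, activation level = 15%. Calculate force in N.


F = sigma * PCSA * activation
F = 51 * 36 * 0.15
F = 275.4 N


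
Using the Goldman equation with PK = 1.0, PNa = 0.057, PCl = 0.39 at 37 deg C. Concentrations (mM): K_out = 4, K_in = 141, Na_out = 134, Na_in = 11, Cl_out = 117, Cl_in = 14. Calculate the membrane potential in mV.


Vm = (RT/F)*ln((PK*Ko + PNa*Nao + PCl*Cli)/(PK*Ki + PNa*Nai + PCl*Clo))
Numer = 17.098, Denom = 187.257
Vm = -63.97 mV


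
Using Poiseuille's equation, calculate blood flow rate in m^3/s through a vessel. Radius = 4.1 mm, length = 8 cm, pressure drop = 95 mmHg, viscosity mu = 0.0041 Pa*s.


Q = pi*r^4*dP / (8*mu*L)
r = 0.0041 m, L = 0.08 m
dP = 95 mmHg = 12665.59 Pa
Q = 0.004285 m^3/s


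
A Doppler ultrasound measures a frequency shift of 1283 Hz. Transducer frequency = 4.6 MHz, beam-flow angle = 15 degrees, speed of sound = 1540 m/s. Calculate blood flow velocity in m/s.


v = fd * c / (2 * f0 * cos(theta))
v = 1283 * 1540 / (2 * 4.6000e+06 * cos(15))
v = 0.2223 m/s


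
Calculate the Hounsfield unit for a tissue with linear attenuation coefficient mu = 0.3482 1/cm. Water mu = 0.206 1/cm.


HU = ((mu_tissue - mu_water) / mu_water) * 1000
HU = ((0.3482 - 0.206) / 0.206) * 1000
HU = 690.3


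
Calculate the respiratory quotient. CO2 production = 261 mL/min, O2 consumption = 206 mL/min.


RQ = VCO2 / VO2
RQ = 261 / 206
RQ = 1.267


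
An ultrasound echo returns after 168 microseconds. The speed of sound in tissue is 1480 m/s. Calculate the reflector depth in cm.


depth = c * t / 2
t = 168 us = 1.6800e-04 s
depth = 1480 * 1.6800e-04 / 2
depth = 0.12432 m = 12.432 cm


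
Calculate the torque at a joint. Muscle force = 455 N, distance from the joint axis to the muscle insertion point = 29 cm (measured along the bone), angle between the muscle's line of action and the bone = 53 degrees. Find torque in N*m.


Torque = F * d * sin(theta)   (moment arm = d*sin(theta))
d = 29 cm = 0.29 m
Torque = 455 * 0.29 * sin(53)
Torque = 105.4 N*m


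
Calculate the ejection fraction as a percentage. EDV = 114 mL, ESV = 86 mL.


SV = EDV - ESV = 114 - 86 = 28 mL
EF = SV/EDV * 100 = 28/114 * 100
EF = 24.56%


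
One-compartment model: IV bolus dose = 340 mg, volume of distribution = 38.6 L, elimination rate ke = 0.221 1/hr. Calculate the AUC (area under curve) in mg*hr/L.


C0 = Dose/Vd = 340/38.6 = 8.80829 mg/L
AUC = C0/ke = 8.80829/0.221
AUC = 39.86 mg*hr/L


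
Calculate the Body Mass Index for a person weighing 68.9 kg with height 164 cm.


BMI = weight / height^2
height = 164 cm = 1.64 m
BMI = 68.9 / 1.64^2
BMI = 25.62 kg/m^2


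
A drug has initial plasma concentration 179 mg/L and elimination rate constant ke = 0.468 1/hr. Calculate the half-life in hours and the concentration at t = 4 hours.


t_half = ln(2) / ke = 0.693147 / 0.468 = 1.481 hr
C(t) = C0 * exp(-ke*t) = 179 * exp(-0.468*4)
C(4) = 27.53 mg/L


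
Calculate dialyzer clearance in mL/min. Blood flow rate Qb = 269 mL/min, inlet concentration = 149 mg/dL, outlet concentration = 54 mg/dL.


K = Qb * (Cb_in - Cb_out) / Cb_in
K = 269 * (149 - 54) / 149
K = 171.5 mL/min


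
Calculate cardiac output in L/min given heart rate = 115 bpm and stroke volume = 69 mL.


CO = HR * SV
CO = 115 * 69 / 1000
CO = 7.935 L/min


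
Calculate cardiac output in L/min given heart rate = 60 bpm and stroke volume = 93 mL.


CO = HR * SV
CO = 60 * 93 / 1000
CO = 5.58 L/min


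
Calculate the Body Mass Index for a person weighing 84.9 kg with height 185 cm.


BMI = weight / height^2
height = 185 cm = 1.85 m
BMI = 84.9 / 1.85^2
BMI = 24.81 kg/m^2


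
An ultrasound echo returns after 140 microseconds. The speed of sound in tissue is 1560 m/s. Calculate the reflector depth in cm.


depth = c * t / 2
t = 140 us = 1.4000e-04 s
depth = 1560 * 1.4000e-04 / 2
depth = 0.1092 m = 10.92 cm


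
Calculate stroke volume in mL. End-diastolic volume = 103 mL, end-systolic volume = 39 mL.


SV = EDV - ESV
SV = 103 - 39
SV = 64 mL


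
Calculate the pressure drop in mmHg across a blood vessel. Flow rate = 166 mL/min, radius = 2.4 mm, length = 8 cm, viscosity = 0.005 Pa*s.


dP = 8*mu*L*Q / (pi*r^4)
Q = 166 mL/min = 2.76667e-06 m^3/s
dP = 84.94 Pa = 84.94 / 133.322 mmHg = 0.6371 mmHg


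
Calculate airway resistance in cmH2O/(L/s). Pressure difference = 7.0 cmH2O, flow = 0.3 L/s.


R = dP / flow
R = 7.0 / 0.3
R = 23.33 cmH2O/(L/s)


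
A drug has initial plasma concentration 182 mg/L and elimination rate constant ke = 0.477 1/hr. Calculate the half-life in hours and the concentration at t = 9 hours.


t_half = ln(2) / ke = 0.693147 / 0.477 = 1.453 hr
C(t) = C0 * exp(-ke*t) = 182 * exp(-0.477*9)
C(9) = 2.487 mg/L


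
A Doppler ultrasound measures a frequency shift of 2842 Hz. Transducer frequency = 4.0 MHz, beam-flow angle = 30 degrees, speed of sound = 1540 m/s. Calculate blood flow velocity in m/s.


v = fd * c / (2 * f0 * cos(theta))
v = 2842 * 1540 / (2 * 4.0000e+06 * cos(30))
v = 0.6317 m/s


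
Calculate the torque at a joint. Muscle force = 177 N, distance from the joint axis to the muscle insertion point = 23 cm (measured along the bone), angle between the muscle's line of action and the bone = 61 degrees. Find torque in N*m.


Torque = F * d * sin(theta)   (moment arm = d*sin(theta))
d = 23 cm = 0.23 m
Torque = 177 * 0.23 * sin(61)
Torque = 35.61 N*m


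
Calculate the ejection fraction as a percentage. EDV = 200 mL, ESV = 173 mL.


SV = EDV - ESV = 200 - 173 = 27 mL
EF = SV/EDV * 100 = 27/200 * 100
EF = 13.5%


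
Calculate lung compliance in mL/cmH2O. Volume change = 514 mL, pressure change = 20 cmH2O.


C = dV / dP
C = 514 / 20
C = 25.7 mL/cmH2O


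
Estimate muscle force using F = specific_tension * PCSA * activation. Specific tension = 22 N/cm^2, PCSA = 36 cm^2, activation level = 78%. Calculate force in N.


F = sigma * PCSA * activation
F = 22 * 36 * 0.78
F = 617.8 N


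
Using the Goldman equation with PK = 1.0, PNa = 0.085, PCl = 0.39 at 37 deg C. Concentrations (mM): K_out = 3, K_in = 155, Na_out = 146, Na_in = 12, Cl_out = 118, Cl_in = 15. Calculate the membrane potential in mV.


Vm = (RT/F)*ln((PK*Ko + PNa*Nao + PCl*Cli)/(PK*Ki + PNa*Nai + PCl*Clo))
Numer = 21.26, Denom = 202.04
Vm = -60.18 mV


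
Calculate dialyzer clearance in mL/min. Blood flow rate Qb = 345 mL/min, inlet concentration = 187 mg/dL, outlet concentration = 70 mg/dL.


K = Qb * (Cb_in - Cb_out) / Cb_in
K = 345 * (187 - 70) / 187
K = 215.9 mL/min


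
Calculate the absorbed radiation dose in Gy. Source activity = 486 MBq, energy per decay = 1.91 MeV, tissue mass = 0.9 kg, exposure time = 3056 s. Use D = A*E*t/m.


A = 486 MBq = 4.8600e+08 Bq
E = 1.91 MeV = 3.05982e-13 J
D = A*E*t/m = 4.8600e+08*3.05982e-13*3056/0.9
D = 0.5049 Gy


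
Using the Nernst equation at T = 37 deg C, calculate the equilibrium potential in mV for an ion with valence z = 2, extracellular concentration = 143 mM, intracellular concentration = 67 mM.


E = (RT/(zF)) * ln(C_out/C_in)
T = 37 + 273.15 = 310.15 K
E = (8.314 * 310.15 / (2 * 96485)) * ln(143/67)
E = 10.13 mV
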